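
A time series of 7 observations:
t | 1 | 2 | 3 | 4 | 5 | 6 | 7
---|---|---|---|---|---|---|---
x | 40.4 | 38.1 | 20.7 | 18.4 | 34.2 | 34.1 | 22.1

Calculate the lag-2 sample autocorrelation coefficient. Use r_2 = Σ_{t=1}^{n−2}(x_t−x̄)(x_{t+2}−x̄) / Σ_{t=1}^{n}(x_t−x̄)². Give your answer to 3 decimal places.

Mean x̄ = (40.4 + 38.1 + 20.7 + 18.4 + 34.2 + 34.1 + 22.1)/7 = 29.7143
Deviations from mean: 10.6857, 8.3857, -9.0143, -11.3143, 4.4857, 4.3857, -7.6143
Numerator Σ_{t=1}^{5}(x_t−x̄)(x_{t+2}−x̄) = -315.4147
Denominator Σ(x_t−x̄)² = 491.1086
r_2 = -315.4147 / 491.1086 = -0.642

-0.642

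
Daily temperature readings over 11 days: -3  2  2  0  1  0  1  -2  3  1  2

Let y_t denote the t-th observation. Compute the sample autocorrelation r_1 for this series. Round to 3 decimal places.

-0.322

Mean ȳ = (-3 + 2 + 2 + 0 + 1 + 0 + 1 − 2 + 3 + 1 + 2)/11 = 0.6364
Numerator Σ_{t=1}^{10}(y_t−ȳ)(y_{t+1}−ȳ) = -10.4959
Denominator Σ(y_t−ȳ)² = 32.5455
r_1 = -10.4959 / 32.5455 = -0.322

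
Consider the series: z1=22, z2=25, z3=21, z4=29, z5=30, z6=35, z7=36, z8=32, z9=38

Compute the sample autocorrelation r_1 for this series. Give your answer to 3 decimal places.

Mean z̄ = (22 + 25 + 21 + 29 + 30 + 35 + 36 + 32 + 38)/9 = 29.7778
Numerator Σ_{t=1}^{8}(z_t−z̄)(z_{t+1}−z̄) = 151.5062
Denominator Σ(z_t−z̄)² = 299.5556
r_1 = 151.5062 / 299.5556 = 0.506

0.506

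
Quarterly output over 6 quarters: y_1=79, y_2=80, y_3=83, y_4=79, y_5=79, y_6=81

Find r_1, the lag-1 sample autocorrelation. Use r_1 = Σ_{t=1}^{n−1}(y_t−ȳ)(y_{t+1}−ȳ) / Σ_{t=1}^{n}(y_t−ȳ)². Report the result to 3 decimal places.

Mean ȳ = (79 + 80 + 83 + 79 + 79 + 81)/6 = 80.1667
Σ(y_t−ȳ)(y_{t+1}−ȳ) = (0.1944) + (-0.4722) + (-3.3056) + (1.3611) + (-0.9722) = -3.1944
Denominator Σ(y_t−ȳ)² = 12.8333
r_1 = -3.1944 / 12.8333 = -0.249

-0.249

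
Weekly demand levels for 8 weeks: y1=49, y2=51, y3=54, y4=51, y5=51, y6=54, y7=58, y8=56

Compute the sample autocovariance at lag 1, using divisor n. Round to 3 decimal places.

Mean ȳ = (49 + 51 + 54 + 51 + 51 + 54 + 58 + 56)/8 = 53.0000
Deviations: -4.0000, -2.0000, 1.0000, -2.0000, -2.0000, 1.0000, 5.0000, 3.0000
Σ_{t=1}^{7}(y_t−ȳ)(y_{t+1}−ȳ) = 26.0000
γ_1 = 26.0000 / 8 = 3.250

3.250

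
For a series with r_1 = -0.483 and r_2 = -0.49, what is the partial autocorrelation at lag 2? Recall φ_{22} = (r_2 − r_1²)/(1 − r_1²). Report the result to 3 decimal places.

-0.943

φ_{22} = (r_2 − r_1²) / (1 − r_1²)
r_1² = (-0.483)² = 0.233289
Numerator = -0.49 − 0.2333 = -0.7233; denominator = 1 − 0.2333 = 0.7667
φ_{22} = -0.7233 / 0.7667 = -0.943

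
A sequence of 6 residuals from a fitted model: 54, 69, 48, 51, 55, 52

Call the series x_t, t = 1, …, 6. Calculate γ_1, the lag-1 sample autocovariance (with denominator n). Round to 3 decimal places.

-13.921

Mean x̄ = (54 + 69 + 48 + 51 + 55 + 52)/6 = 54.8333
Σ_{t=1}^{5}(x_t−x̄)(x_{t+1}−x̄) = -83.5278
γ_1 = -83.5278 / 6 = -13.921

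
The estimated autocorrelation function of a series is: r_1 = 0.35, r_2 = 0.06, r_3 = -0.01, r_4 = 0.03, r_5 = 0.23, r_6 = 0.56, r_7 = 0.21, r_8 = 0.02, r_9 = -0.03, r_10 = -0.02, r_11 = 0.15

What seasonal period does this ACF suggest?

The largest autocorrelation is r_6 = 0.56; the remaining lags stay at or below 0.35. The elevated value at lag 1 (0.35), dropping to 0.06 at lag 2, reflects decaying short-term dependence rather than seasonality.
The dominant spike at lag 6 indicates a seasonal period of 6.

6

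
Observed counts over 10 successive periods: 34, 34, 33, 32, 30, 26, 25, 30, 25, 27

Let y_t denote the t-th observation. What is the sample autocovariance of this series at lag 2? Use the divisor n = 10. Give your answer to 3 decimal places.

Mean ȳ = (34 + 34 + 33 + 32 + 30 + 26 + 25 + 30 + 25 + 27)/10 = 29.6000
Σ_{t=1}^{8}(y_t−ȳ)(y_{t+2}−ȳ) = 35.0800
γ_2 = 35.0800 / 10 = 3.508

3.508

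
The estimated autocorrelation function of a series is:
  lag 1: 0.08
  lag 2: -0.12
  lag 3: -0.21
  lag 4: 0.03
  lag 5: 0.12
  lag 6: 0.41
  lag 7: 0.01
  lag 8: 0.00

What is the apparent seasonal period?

The largest autocorrelation is r_6 = 0.41; the remaining lags stay at or below 0.12.
The dominant spike at lag 6 indicates a seasonal period of 6.

6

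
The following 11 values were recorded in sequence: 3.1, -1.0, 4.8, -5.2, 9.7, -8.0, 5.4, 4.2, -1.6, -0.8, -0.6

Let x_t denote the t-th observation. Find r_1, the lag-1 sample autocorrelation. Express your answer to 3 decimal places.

Mean x̄ = (3.1 − 1.0 + 4.8 − 5.2 + 9.7 − 8.0 + 5.4 + 4.2 − 1.6 − 0.8 − 0.6)/11 = 0.9091
Numerator Σ_{t=1}^{10}(x_t−x̄)(x_{t+1}−x̄) = -194.0246
Denominator Σ(x_t−x̄)² = 260.0491
r_1 = -194.0246 / 260.0491 = -0.746

-0.746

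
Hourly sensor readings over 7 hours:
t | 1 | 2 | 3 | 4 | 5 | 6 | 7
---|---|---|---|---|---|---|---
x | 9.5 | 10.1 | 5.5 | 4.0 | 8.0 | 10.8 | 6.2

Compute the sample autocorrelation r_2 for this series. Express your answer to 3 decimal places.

Mean x̄ = (9.5 + 10.1 + 5.5 + 4.0 + 8.0 + 10.8 + 6.2)/7 = 7.7286
Deviations from mean: 1.7714, 2.3714, -2.2286, -3.7286, 0.2714, 3.0714, -1.5286
Σ(x_t−x̄)(x_{t+2}−x̄) = (-3.9478) + (-8.8420) + (-0.6049) + (-11.4520) + (-0.4149) = -25.2616
Denominator Σ(x_t−x̄)² = 39.4743
r_2 = -25.2616 / 39.4743 = -0.640

-0.640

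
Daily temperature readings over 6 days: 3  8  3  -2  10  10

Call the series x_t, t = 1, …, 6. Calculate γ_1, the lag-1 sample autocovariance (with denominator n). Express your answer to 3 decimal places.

-1.296

Mean x̄ = (3 + 8 + 3 − 2 + 10 + 10)/6 = 5.3333
Σ_{t=1}^{5}(x_t−x̄)(x_{t+1}−x̄) = -7.7778
γ_1 = -7.7778 / 6 = -1.296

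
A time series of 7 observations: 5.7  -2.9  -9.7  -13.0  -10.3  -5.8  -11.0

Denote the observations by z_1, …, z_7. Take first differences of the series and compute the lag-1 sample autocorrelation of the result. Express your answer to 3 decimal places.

0.323

First differences Δz: -8.6, -6.8, -3.3, 2.7, 4.5, -5.2
Mean of differences = -2.7833
Numerator Σ(Δz_t−Δz̄)(Δz_{t+1}−Δz̄) = 44.9414
Denominator Σ(Δz_t−Δz̄)² = 139.1883
r_1(Δz) = 44.9414 / 139.1883 = 0.323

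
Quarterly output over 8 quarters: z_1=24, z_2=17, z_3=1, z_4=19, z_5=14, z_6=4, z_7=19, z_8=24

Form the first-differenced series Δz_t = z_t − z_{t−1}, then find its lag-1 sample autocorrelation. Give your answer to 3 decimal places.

-0.290

First differences Δz: -7, -16, 18, -5, -10, 15, 5
Mean of differences = 0.0000
Numerator Σ(Δz_t−Δz̄)(Δz_{t+1}−Δz̄) = -291.0000
Denominator Σ(Δz_t−Δz̄)² = 1004.0000
r_1(Δz) = -291.0000 / 1004.0000 = -0.290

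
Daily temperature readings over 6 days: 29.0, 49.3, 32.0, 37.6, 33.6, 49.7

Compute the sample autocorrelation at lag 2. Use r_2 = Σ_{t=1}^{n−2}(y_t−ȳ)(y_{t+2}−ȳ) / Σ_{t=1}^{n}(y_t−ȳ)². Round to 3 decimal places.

Mean ȳ = (29.0 + 49.3 + 32.0 + 37.6 + 33.6 + 49.7)/6 = 38.5333
Deviations from mean: -9.5333, 10.7667, -6.5333, -0.9333, -4.9333, 11.1667
Σ(y_t−ȳ)(y_{t+2}−ȳ) = (62.2844) + (-10.0489) + (32.2311) + (-10.4222) = 74.0444
Denominator Σ(y_t−ȳ)² = 399.3933
r_2 = 74.0444 / 399.3933 = 0.185

0.185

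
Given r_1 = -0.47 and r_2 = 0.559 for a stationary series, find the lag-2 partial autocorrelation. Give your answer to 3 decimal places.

0.434

φ_{22} = (r_2 − r_1²) / (1 − r_1²)
r_1² = (-0.47)² = 0.2209
Numerator = 0.559 − 0.2209 = 0.3381; denominator = 1 − 0.2209 = 0.7791
φ_{22} = 0.3381 / 0.7791 = 0.434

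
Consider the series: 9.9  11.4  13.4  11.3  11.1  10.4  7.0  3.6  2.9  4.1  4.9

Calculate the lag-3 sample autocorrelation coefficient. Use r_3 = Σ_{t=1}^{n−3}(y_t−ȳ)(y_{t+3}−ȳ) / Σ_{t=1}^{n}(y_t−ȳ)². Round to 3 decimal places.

0.123

Mean ȳ = (9.9 + 11.4 + 13.4 + 11.3 + 11.1 + 10.4 + 7.0 + 3.6 + 2.9 + 4.1 + 4.9)/11 = 8.1818
Numerator Σ_{t=1}^{8}(y_t−ȳ)(y_{t+3}−ȳ) = 17.4126
Denominator Σ(y_t−ȳ)² = 141.4164
r_3 = 17.4126 / 141.4164 = 0.123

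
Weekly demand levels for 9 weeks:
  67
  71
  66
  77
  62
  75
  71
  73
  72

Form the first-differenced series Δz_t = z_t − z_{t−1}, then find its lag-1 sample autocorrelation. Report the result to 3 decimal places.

First differences Δz: 4, -5, 11, -15, 13, -4, 2, -1
Mean of differences = 0.6250
Numerator Σ(Δz_t−Δz̄)(Δz_{t+1}−Δz̄) = -498.6406
Denominator Σ(Δz_t−Δz̄)² = 573.8750
r_1(Δz) = -498.6406 / 573.8750 = -0.869

-0.869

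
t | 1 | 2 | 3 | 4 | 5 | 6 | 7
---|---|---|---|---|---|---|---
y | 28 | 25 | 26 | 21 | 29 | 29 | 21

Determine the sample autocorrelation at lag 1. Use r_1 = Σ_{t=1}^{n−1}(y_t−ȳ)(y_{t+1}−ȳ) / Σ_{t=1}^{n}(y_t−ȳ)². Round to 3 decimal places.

-0.323

Mean ȳ = (28 + 25 + 26 + 21 + 29 + 29 + 21)/7 = 25.5714
Deviations from mean: 2.4286, -0.5714, 0.4286, -4.5714, 3.4286, 3.4286, -4.5714
Numerator Σ_{t=1}^{6}(y_t−ȳ)(y_{t+1}−ȳ) = -23.1837
Denominator Σ(y_t−ȳ)² = 71.7143
r_1 = -23.1837 / 71.7143 = -0.323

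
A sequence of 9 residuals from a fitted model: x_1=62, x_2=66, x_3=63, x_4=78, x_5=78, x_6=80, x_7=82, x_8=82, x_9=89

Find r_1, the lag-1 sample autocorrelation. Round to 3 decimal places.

Mean x̄ = (62 + 66 + 63 + 78 + 78 + 80 + 82 + 82 + 89)/9 = 75.5556
Numerator Σ_{t=1}^{8}(x_t−x̄)(x_{t+1}−x̄) = 392.4691
Denominator Σ(x_t−x̄)² = 728.2222
r_1 = 392.4691 / 728.2222 = 0.539

0.539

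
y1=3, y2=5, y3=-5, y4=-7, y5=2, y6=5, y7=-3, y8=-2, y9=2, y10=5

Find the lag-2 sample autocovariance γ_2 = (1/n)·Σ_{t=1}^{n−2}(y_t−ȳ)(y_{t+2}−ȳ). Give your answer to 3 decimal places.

-12.250

Mean ȳ = (3 + 5 − 5 − 7 + 2 + 5 − 3 − 2 + 2 + 5)/10 = 0.5000
Σ_{t=1}^{8}(y_t−ȳ)(y_{t+2}−ȳ) = -122.5000
γ_2 = -122.5000 / 10 = -12.250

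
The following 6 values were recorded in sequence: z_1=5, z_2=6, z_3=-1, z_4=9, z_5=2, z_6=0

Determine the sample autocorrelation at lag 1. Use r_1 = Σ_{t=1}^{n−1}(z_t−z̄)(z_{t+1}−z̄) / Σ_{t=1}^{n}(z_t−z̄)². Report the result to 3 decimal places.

-0.480

Mean z̄ = (5 + 6 − 1 + 9 + 2 + 0)/6 = 3.5000
Numerator Σ_{t=1}^{5}(z_t−z̄)(z_{t+1}−z̄) = -35.2500
Denominator Σ(z_t−z̄)² = 73.5000
r_1 = -35.2500 / 73.5000 = -0.480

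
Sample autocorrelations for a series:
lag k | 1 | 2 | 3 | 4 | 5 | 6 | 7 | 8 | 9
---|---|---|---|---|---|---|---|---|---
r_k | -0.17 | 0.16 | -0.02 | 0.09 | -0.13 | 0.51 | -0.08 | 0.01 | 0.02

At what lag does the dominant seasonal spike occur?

6

The largest autocorrelation is r_6 = 0.51; the remaining lags stay at or below 0.16.
The dominant spike at lag 6 indicates a seasonal period of 6.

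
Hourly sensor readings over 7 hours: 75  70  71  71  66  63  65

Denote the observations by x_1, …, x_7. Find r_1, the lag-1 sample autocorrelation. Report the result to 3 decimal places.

0.444

Mean x̄ = (75 + 70 + 71 + 71 + 66 + 63 + 65)/7 = 68.7143
Σ(x_t−x̄)(x_{t+1}−x̄) = (8.0816) + (2.9388) + (5.2245) + (-6.2041) + (15.5102) + (21.2245) = 46.7755
Denominator Σ(x_t−x̄)² = 105.4286
r_1 = 46.7755 / 105.4286 = 0.444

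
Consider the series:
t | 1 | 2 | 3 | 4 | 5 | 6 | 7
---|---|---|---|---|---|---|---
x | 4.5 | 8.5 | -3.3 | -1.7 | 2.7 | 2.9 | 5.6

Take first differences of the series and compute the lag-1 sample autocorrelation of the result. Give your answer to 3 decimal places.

First differences Δx: 4.0, -11.8, 1.6, 4.4, 0.2, 2.7
Mean of differences = 0.1833
Numerator Σ(Δx_t−Δx̄)(Δx_{t+1}−Δx̄) = -56.6269
Denominator Σ(Δx_t−Δx̄)² = 184.2883
r_1(Δx) = -56.6269 / 184.2883 = -0.307

-0.307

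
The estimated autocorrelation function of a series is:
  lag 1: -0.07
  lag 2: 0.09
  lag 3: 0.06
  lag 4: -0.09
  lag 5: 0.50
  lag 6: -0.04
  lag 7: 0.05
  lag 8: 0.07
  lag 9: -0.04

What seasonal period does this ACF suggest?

5

The largest autocorrelation is r_5 = 0.50; the remaining lags stay at or below 0.09.
The dominant spike at lag 5 indicates a seasonal period of 5.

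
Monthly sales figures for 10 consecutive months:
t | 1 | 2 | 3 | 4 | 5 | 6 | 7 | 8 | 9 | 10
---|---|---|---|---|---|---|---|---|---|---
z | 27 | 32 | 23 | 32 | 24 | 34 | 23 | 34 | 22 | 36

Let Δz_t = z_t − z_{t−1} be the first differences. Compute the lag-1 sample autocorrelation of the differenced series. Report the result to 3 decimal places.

-0.866

First differences Δz: 5, -9, 9, -8, 10, -11, 11, -12, 14
Mean of differences = 1.0000
Numerator Σ(Δz_t−Δz̄)(Δz_{t+1}−Δz̄) = -800.0000
Denominator Σ(Δz_t−Δz̄)² = 924.0000
r_1(Δz) = -800.0000 / 924.0000 = -0.866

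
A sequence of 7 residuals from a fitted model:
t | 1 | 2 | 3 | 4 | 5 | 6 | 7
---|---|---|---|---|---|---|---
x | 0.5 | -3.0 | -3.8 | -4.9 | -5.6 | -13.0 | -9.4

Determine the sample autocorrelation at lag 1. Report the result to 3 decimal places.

Mean x̄ = (0.5 − 3.0 − 3.8 − 4.9 − 5.6 − 13.0 − 9.4)/7 = -5.6000
Σ(x_t−x̄)(x_{t+1}−x̄) = (15.8600) + (4.6800) + (1.2600) + (0.0000) + (0.0000) + (28.1200) = 49.9200
Denominator Σ(x_t−x̄)² = 116.9000
r_1 = 49.9200 / 116.9000 = 0.427

0.427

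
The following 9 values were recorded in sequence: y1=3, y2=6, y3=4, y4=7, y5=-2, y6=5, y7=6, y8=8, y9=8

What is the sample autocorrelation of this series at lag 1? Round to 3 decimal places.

Mean ȳ = (3 + 6 + 4 + 7 − 2 + 5 + 6 + 8 + 8)/9 = 5.0000
Numerator Σ_{t=1}^{8}(y_t−ȳ)(y_{t+1}−ȳ) = -7.0000
Denominator Σ(y_t−ȳ)² = 78.0000
r_1 = -7.0000 / 78.0000 = -0.090

-0.090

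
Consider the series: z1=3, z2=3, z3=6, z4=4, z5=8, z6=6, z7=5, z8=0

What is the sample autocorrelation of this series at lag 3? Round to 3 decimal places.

-0.428

Mean z̄ = (3 + 3 + 6 + 4 + 8 + 6 + 5 + 0)/8 = 4.3750
Deviations from mean: -1.3750, -1.3750, 1.6250, -0.3750, 3.6250, 1.6250, 0.6250, -4.3750
Σ(z_t−z̄)(z_{t+3}−z̄) = (0.5156) + (-4.9844) + (2.6406) + (-0.2344) + (-15.8594) = -17.9219
Denominator Σ(z_t−z̄)² = 41.8750
r_3 = -17.9219 / 41.8750 = -0.428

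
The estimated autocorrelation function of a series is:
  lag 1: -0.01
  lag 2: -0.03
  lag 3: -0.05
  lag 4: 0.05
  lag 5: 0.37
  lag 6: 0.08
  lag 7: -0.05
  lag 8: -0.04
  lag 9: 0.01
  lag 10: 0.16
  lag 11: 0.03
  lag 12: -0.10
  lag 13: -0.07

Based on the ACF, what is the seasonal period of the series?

5

The largest autocorrelation is r_5 = 0.37, with a weaker echo at lag 10 (0.16); the remaining lags stay at or below 0.08.
The dominant spike at lag 5 indicates a seasonal period of 5.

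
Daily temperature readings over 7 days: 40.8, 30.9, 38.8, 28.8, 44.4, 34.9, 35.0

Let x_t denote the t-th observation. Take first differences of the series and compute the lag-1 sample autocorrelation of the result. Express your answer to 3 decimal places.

-0.781

First differences Δx: -9.9, 7.9, -10.0, 15.6, -9.5, 0.1
Mean of differences = -0.9667
Numerator Σ(Δx_t−Δx̄)(Δx_{t+1}−Δx̄) = -459.4278
Denominator Σ(Δx_t−Δx̄)² = 588.4333
r_1(Δx) = -459.4278 / 588.4333 = -0.781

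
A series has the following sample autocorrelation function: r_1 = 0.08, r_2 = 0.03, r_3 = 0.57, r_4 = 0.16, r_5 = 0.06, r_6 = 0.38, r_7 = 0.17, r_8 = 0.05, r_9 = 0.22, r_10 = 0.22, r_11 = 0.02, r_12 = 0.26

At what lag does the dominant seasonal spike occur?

3

The largest autocorrelation is r_3 = 0.57, with weaker echoes at lags 6 (0.38) and 12 (0.26); the remaining lags stay at or below 0.22.
The dominant spike at lag 3 indicates a seasonal period of 3.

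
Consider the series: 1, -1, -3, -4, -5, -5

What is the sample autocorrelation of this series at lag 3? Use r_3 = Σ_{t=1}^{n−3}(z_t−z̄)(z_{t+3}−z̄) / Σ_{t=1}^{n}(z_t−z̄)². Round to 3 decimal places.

-0.280

Mean z̄ = (1 − 1 − 3 − 4 − 5 − 5)/6 = -2.8333
Σ(z_t−z̄)(z_{t+3}−z̄) = (-4.4722) + (-3.9722) + (0.3611) = -8.0833
Denominator Σ(z_t−z̄)² = 28.8333
r_3 = -8.0833 / 28.8333 = -0.280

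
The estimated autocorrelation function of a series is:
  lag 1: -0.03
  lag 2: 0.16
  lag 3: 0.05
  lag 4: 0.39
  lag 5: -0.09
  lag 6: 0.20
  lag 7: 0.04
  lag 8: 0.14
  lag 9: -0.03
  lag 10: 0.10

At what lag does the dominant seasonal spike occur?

The largest autocorrelation is r_4 = 0.39; the remaining lags stay at or below 0.20.
The dominant spike at lag 4 indicates a seasonal period of 4.

4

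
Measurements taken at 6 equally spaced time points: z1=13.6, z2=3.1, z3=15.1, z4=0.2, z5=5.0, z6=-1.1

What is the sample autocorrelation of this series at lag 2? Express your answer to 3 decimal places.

0.505

Mean z̄ = (13.6 + 3.1 + 15.1 + 0.2 + 5.0 − 1.1)/6 = 5.9833
Deviations from mean: 7.6167, -2.8833, 9.1167, -5.7833, -0.9833, -7.0833
Σ(z_t−z̄)(z_{t+2}−z̄) = (69.4386) + (16.6753) + (-8.9647) + (40.9653) = 118.1144
Denominator Σ(z_t−z̄)² = 234.0283
r_2 = 118.1144 / 234.0283 = 0.505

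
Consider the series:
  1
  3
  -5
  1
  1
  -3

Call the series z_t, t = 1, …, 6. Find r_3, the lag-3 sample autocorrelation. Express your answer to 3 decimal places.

Mean z̄ = (1 + 3 − 5 + 1 + 1 − 3)/6 = -0.3333
Deviations from mean: 1.3333, 3.3333, -4.6667, 1.3333, 1.3333, -2.6667
Σ(z_t−z̄)(z_{t+3}−z̄) = (1.7778) + (4.4444) + (12.4444) = 18.6667
Denominator Σ(z_t−z̄)² = 45.3333
r_3 = 18.6667 / 45.3333 = 0.412

0.412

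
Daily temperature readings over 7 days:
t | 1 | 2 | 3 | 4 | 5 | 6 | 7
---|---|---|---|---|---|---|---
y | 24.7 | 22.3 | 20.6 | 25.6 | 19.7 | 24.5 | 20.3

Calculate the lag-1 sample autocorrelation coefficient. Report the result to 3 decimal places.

-0.708

Mean ȳ = (24.7 + 22.3 + 20.6 + 25.6 + 19.7 + 24.5 + 20.3)/7 = 22.5286
Σ(y_t−ȳ)(y_{t+1}−ȳ) = (-0.4963) + (0.4408) + (-5.9235) + (-8.6878) + (-5.5763) + (-4.3935) = -24.6365
Denominator Σ(y_t−ȳ)² = 34.7743
r_1 = -24.6365 / 34.7743 = -0.708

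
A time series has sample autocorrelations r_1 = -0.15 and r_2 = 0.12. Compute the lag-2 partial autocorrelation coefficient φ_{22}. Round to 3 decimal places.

φ_{22} = (r_2 − r_1²) / (1 − r_1²)
r_1² = (-0.15)² = 0.0225
Numerator = 0.12 − 0.0225 = 0.0975; denominator = 1 − 0.0225 = 0.9775
φ_{22} = 0.0975 / 0.9775 = 0.100

0.100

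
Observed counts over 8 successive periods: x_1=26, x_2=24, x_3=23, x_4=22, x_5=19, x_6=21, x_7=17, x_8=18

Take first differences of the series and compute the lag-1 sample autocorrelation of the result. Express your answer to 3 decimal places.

-0.793

First differences Δx: -2, -1, -1, -3, 2, -4, 1
Mean of differences = -1.1429
Numerator Σ(Δx_t−Δx̄)(Δx_{t+1}−Δx̄) = -21.3061
Denominator Σ(Δx_t−Δx̄)² = 26.8571
r_1(Δx) = -21.3061 / 26.8571 = -0.793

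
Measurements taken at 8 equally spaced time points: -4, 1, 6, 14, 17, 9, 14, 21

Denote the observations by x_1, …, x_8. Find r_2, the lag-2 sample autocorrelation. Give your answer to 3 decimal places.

Mean x̄ = (-4 + 1 + 6 + 14 + 17 + 9 + 14 + 21)/8 = 9.7500
Deviations from mean: -13.7500, -8.7500, -3.7500, 4.2500, 7.2500, -0.7500, 4.2500, 11.2500
Numerator Σ_{t=1}^{6}(x_t−x̄)(x_{t+2}−x̄) = 6.3750
Denominator Σ(x_t−x̄)² = 495.5000
r_2 = 6.3750 / 495.5000 = 0.013

0.013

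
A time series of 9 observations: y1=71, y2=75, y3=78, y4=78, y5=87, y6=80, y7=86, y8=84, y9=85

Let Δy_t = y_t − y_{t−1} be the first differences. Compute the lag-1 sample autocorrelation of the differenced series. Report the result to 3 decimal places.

-0.734

First differences Δy: 4, 3, 0, 9, -7, 6, -2, 1
Mean of differences = 1.7500
Numerator Σ(Δy_t−Δȳ)(Δy_{t+1}−Δȳ) = -125.8125
Denominator Σ(Δy_t−Δȳ)² = 171.5000
r_1(Δy) = -125.8125 / 171.5000 = -0.734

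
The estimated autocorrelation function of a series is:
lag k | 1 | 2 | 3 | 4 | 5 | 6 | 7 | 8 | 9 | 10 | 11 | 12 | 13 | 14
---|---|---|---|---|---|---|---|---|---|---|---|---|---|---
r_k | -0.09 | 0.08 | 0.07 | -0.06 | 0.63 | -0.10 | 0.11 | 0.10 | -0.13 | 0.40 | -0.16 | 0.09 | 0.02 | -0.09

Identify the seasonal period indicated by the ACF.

5

The largest autocorrelation is r_5 = 0.63, with a weaker echo at lag 10 (0.40); the remaining lags stay at or below 0.11.
The dominant spike at lag 5 indicates a seasonal period of 5.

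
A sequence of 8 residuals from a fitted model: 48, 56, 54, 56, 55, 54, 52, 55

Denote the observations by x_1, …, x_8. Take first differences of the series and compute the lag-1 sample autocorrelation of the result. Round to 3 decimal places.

First differences Δx: 8, -2, 2, -1, -1, -2, 3
Mean of differences = 1.0000
Numerator Σ(Δx_t−Δx̄)(Δx_{t+1}−Δx̄) = -22.0000
Denominator Σ(Δx_t−Δx̄)² = 80.0000
r_1(Δx) = -22.0000 / 80.0000 = -0.275

-0.275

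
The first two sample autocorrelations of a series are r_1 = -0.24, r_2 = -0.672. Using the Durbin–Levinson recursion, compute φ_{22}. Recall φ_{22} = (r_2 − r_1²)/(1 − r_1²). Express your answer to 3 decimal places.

-0.774

φ_{22} = (r_2 − r_1²) / (1 − r_1²)
r_1² = (-0.24)² = 0.0576
Numerator = -0.672 − 0.0576 = -0.7296; denominator = 1 − 0.0576 = 0.9424
φ_{22} = -0.7296 / 0.9424 = -0.774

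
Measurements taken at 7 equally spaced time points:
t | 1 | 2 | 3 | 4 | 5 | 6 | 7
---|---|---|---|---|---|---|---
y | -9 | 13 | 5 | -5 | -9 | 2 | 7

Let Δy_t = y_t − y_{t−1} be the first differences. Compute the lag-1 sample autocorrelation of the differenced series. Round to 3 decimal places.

-0.030

First differences Δy: 22, -8, -10, -4, 11, 5
Mean of differences = 2.6667
Numerator Σ(Δy_t−Δȳ)(Δy_{t+1}−Δȳ) = -22.7778
Denominator Σ(Δy_t−Δȳ)² = 767.3333
r_1(Δy) = -22.7778 / 767.3333 = -0.030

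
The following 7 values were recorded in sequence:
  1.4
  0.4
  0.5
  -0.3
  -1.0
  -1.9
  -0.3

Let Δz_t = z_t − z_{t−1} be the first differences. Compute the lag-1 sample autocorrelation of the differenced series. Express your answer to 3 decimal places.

First differences Δz: -1.0, 0.1, -0.8, -0.7, -0.9, 1.6
Mean of differences = -0.2833
Numerator Σ(Δz_t−Δz̄)(Δz_{t+1}−Δz̄) = -1.1619
Denominator Σ(Δz_t−Δz̄)² = 5.0283
r_1(Δz) = -1.1619 / 5.0283 = -0.231

-0.231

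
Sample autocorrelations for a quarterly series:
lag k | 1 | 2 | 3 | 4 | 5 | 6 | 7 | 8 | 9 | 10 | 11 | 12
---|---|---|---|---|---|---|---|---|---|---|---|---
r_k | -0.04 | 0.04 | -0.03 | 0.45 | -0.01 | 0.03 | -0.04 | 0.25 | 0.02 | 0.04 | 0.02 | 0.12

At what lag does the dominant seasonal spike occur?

The largest autocorrelation is r_4 = 0.45, with a weaker echo at lag 8 (0.25); the remaining lags stay at or below 0.12.
The dominant spike at lag 4 indicates a seasonal period of 4.

4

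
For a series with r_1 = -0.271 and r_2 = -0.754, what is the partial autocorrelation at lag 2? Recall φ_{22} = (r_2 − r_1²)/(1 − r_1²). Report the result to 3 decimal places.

-0.893

φ_{22} = (r_2 − r_1²) / (1 − r_1²)
r_1² = (-0.271)² = 0.073441
Numerator = -0.754 − 0.0734 = -0.8274; denominator = 1 − 0.0734 = 0.9266
φ_{22} = -0.8274 / 0.9266 = -0.893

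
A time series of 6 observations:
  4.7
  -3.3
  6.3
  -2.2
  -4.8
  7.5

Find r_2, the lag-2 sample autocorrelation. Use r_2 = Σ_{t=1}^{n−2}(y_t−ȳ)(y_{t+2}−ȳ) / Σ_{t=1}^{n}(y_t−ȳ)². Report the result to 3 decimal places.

-0.132

Mean ȳ = (4.7 − 3.3 + 6.3 − 2.2 − 4.8 + 7.5)/6 = 1.3667
Deviations from mean: 3.3333, -4.6667, 4.9333, -3.5667, -6.1667, 6.1333
Numerator Σ_{t=1}^{4}(y_t−ȳ)(y_{t+2}−ȳ) = -19.2089
Denominator Σ(y_t−ȳ)² = 145.5933
r_2 = -19.2089 / 145.5933 = -0.132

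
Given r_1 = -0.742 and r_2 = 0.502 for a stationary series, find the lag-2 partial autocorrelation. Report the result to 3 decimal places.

φ_{22} = (r_2 − r_1²) / (1 − r_1²)
r_1² = (-0.742)² = 0.550564
Numerator = 0.502 − 0.5506 = -0.0486; denominator = 1 − 0.5506 = 0.4494
φ_{22} = -0.0486 / 0.4494 = -0.108

-0.108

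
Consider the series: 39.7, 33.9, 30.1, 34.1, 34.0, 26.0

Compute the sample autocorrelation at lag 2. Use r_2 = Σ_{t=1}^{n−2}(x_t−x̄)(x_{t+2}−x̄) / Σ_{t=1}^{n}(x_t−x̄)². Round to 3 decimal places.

-0.276

Mean x̄ = (39.7 + 33.9 + 30.1 + 34.1 + 34.0 + 26.0)/6 = 32.9667
Deviations from mean: 6.7333, 0.9333, -2.8667, 1.1333, 1.0333, -6.9667
Σ(x_t−x̄)(x_{t+2}−x̄) = (-19.3022) + (1.0578) + (-2.9622) + (-7.8956) = -29.1022
Denominator Σ(x_t−x̄)² = 105.3133
r_2 = -29.1022 / 105.3133 = -0.276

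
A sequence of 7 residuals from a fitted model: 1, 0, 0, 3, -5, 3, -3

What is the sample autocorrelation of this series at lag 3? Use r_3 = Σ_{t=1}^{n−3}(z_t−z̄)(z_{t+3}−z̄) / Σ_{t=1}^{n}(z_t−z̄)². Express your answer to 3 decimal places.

-0.107

Mean z̄ = (1 + 0 + 0 + 3 − 5 + 3 − 3)/7 = -0.1429
Deviations from mean: 1.1429, 0.1429, 0.1429, 3.1429, -4.8571, 3.1429, -2.8571
Numerator Σ_{t=1}^{4}(z_t−z̄)(z_{t+3}−z̄) = -5.6327
Denominator Σ(z_t−z̄)² = 52.8571
r_3 = -5.6327 / 52.8571 = -0.107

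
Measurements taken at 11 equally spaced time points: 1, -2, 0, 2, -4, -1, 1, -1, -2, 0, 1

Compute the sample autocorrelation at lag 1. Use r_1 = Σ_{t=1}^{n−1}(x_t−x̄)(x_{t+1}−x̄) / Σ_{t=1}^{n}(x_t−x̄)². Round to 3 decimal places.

-0.306

Mean x̄ = (1 − 2 + 0 + 2 − 4 − 1 + 1 − 1 − 2 + 0 + 1)/11 = -0.4545
Numerator Σ_{t=1}^{10}(x_t−x̄)(x_{t+1}−x̄) = -9.3884
Denominator Σ(x_t−x̄)² = 30.7273
r_1 = -9.3884 / 30.7273 = -0.306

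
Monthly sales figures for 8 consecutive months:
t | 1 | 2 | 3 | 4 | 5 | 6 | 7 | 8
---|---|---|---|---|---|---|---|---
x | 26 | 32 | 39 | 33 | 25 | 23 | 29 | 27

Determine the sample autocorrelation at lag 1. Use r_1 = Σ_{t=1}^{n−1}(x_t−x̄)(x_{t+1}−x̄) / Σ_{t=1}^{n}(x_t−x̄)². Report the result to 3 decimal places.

Mean x̄ = (26 + 32 + 39 + 33 + 25 + 23 + 29 + 27)/8 = 29.2500
Deviations from mean: -3.2500, 2.7500, 9.7500, 3.7500, -4.2500, -6.2500, -0.2500, -2.2500
Σ(x_t−x̄)(x_{t+1}−x̄) = (-8.9375) + (26.8125) + (36.5625) + (-15.9375) + (26.5625) + (1.5625) + (0.5625) = 67.1875
Denominator Σ(x_t−x̄)² = 189.5000
r_1 = 67.1875 / 189.5000 = 0.355

0.355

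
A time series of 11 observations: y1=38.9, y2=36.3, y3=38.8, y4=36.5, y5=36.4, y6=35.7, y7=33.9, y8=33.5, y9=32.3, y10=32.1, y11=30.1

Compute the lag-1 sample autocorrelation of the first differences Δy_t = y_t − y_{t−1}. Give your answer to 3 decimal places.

First differences Δy: -2.6, 2.5, -2.3, -0.1, -0.7, -1.8, -0.4, -1.2, -0.2, -2.0
Mean of differences = -0.8800
Numerator Σ(Δy_t−Δȳ)(Δy_{t+1}−Δȳ) = -13.3204
Denominator Σ(Δy_t−Δȳ)² = 19.9360
r_1(Δy) = -13.3204 / 19.9360 = -0.668

-0.668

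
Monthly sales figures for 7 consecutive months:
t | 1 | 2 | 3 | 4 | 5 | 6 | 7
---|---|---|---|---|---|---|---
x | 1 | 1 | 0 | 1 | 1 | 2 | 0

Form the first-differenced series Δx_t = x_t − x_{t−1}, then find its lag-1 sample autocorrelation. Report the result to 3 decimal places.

First differences Δx: 0, -1, 1, 0, 1, -2
Mean of differences = -0.1667
Numerator Σ(Δx_t−Δx̄)(Δx_{t+1}−Δx̄) = -2.8611
Denominator Σ(Δx_t−Δx̄)² = 6.8333
r_1(Δx) = -2.8611 / 6.8333 = -0.419

-0.419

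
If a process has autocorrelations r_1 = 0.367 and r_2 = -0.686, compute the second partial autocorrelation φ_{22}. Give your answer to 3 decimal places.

φ_{22} = (r_2 − r_1²) / (1 − r_1²)
r_1² = (0.367)² = 0.134689
Numerator = -0.686 − 0.1347 = -0.8207; denominator = 1 − 0.1347 = 0.8653
φ_{22} = -0.8207 / 0.8653 = -0.948

-0.948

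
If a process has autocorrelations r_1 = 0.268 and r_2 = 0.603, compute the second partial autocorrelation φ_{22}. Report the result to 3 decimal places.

0.572

φ_{22} = (r_2 − r_1²) / (1 − r_1²)
r_1² = (0.268)² = 0.071824
Numerator = 0.603 − 0.0718 = 0.5312; denominator = 1 − 0.0718 = 0.9282
φ_{22} = 0.5312 / 0.9282 = 0.572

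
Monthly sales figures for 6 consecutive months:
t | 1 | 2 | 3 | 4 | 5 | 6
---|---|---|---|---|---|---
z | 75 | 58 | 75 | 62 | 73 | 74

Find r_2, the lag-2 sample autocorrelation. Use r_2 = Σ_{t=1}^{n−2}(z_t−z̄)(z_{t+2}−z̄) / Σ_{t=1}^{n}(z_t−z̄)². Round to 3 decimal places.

0.362

Mean z̄ = (75 + 58 + 75 + 62 + 73 + 74)/6 = 69.5000
Numerator Σ_{t=1}^{4}(z_t−z̄)(z_{t+2}−z̄) = 102.0000
Denominator Σ(z_t−z̄)² = 281.5000
r_2 = 102.0000 / 281.5000 = 0.362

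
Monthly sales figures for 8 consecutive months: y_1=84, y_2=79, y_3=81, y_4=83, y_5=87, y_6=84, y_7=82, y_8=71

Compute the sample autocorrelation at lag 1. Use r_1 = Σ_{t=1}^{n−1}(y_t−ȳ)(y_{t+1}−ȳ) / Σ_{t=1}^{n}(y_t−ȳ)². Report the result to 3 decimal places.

Mean ȳ = (84 + 79 + 81 + 83 + 87 + 84 + 82 + 71)/8 = 81.3750
Numerator Σ_{t=1}^{7}(y_t−ȳ)(y_{t+1}−ȳ) = 13.1094
Denominator Σ(y_t−ȳ)² = 161.8750
r_1 = 13.1094 / 161.8750 = 0.081

0.081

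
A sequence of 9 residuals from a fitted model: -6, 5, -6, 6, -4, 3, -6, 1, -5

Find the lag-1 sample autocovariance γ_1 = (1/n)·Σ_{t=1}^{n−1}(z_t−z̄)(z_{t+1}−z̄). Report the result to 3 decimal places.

-18.235

Mean z̄ = (-6 + 5 − 6 + 6 − 4 + 3 − 6 + 1 − 5)/9 = -1.3333
Σ_{t=1}^{8}(z_t−z̄)(z_{t+1}−z̄) = -164.1111
γ_1 = -164.1111 / 9 = -18.235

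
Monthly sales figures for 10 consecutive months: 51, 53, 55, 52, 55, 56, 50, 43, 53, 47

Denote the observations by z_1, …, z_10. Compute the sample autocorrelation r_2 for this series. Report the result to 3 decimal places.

0.042

Mean z̄ = (51 + 53 + 55 + 52 + 55 + 56 + 50 + 43 + 53 + 47)/10 = 51.5000
Numerator Σ_{t=1}^{8}(z_t−z̄)(z_{t+2}−z̄) = 6.0000
Denominator Σ(z_t−z̄)² = 144.5000
r_2 = 6.0000 / 144.5000 = 0.042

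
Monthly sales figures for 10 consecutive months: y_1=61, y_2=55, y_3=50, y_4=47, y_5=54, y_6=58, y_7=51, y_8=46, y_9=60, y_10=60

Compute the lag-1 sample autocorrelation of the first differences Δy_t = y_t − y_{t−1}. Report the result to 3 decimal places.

-0.026

First differences Δy: -6, -5, -3, 7, 4, -7, -5, 14, 0
Mean of differences = -0.1111
Numerator Σ(Δy_t−Δȳ)(Δy_{t+1}−Δȳ) = -10.4568
Denominator Σ(Δy_t−Δȳ)² = 404.8889
r_1(Δy) = -10.4568 / 404.8889 = -0.026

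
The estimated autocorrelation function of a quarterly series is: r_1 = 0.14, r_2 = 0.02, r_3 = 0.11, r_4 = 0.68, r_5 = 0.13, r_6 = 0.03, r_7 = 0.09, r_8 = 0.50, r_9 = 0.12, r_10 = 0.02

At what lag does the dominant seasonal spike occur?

4

The largest autocorrelation is r_4 = 0.68, with a weaker echo at lag 8 (0.50); the remaining lags stay at or below 0.14.
The dominant spike at lag 4 indicates a seasonal period of 4.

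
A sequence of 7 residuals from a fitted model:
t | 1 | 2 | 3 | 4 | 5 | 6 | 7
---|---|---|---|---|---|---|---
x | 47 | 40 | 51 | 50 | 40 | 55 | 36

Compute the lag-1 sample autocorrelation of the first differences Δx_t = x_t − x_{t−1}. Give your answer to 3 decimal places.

First differences Δx: -7, 11, -1, -10, 15, -19
Mean of differences = -1.8333
Numerator Σ(Δx_t−Δx̄)(Δx_{t+1}−Δx̄) = -488.8611
Denominator Σ(Δx_t−Δx̄)² = 836.8333
r_1(Δx) = -488.8611 / 836.8333 = -0.584

-0.584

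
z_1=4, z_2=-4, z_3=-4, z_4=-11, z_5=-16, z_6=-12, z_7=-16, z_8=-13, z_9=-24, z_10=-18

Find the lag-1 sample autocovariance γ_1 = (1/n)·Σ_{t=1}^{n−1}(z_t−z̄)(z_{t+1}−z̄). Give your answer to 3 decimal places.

Mean z̄ = (4 − 4 − 4 − 11 − 16 − 12 − 16 − 13 − 24 − 18)/10 = -11.4000
Σ_{t=1}^{9}(z_t−z̄)(z_{t+1}−z̄) = 286.0400
γ_1 = 286.0400 / 10 = 28.604

28.604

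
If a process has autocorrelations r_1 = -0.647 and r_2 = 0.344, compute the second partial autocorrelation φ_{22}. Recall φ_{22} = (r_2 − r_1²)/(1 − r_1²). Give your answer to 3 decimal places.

-0.128

φ_{22} = (r_2 − r_1²) / (1 − r_1²)
r_1² = (-0.647)² = 0.418609
Numerator = 0.344 − 0.4186 = -0.0746; denominator = 1 − 0.4186 = 0.5814
φ_{22} = -0.0746 / 0.5814 = -0.128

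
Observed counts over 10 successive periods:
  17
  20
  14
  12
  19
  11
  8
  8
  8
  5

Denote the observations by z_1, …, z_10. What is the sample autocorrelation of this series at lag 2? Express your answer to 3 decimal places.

0.183

Mean z̄ = (17 + 20 + 14 + 12 + 19 + 11 + 8 + 8 + 8 + 5)/10 = 12.2000
Numerator Σ_{t=1}^{8}(z_t−z̄)(z_{t+2}−z̄) = 43.9200
Denominator Σ(z_t−z̄)² = 239.6000
r_2 = 43.9200 / 239.6000 = 0.183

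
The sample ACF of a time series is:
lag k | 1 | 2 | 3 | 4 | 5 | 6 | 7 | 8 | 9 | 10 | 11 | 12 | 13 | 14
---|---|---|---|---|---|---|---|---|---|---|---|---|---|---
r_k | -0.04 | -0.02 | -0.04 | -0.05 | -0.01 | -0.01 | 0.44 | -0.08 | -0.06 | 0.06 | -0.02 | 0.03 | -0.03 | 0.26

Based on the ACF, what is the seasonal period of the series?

7

The largest autocorrelation is r_7 = 0.44, with a weaker echo at lag 14 (0.26); the remaining lags stay at or below 0.06.
The dominant spike at lag 7 indicates a seasonal period of 7.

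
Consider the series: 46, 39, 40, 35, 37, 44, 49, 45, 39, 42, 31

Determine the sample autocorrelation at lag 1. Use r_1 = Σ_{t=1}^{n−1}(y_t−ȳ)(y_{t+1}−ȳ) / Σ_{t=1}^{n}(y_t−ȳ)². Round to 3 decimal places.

0.168

Mean ȳ = (46 + 39 + 40 + 35 + 37 + 44 + 49 + 45 + 39 + 42 + 31)/11 = 40.6364
Numerator Σ_{t=1}^{10}(y_t−ȳ)(y_{t+1}−ȳ) = 46.2314
Denominator Σ(y_t−ȳ)² = 274.5455
r_1 = 46.2314 / 274.5455 = 0.168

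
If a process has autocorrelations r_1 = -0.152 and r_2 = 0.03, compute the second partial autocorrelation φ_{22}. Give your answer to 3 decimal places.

φ_{22} = (r_2 − r_1²) / (1 − r_1²)
r_1² = (-0.152)² = 0.023104
Numerator = 0.03 − 0.0231 = 0.0069; denominator = 1 − 0.0231 = 0.9769
φ_{22} = 0.0069 / 0.9769 = 0.007

0.007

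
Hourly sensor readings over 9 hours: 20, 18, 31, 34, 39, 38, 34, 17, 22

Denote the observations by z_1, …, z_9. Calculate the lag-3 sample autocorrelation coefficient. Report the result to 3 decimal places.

Mean z̄ = (20 + 18 + 31 + 34 + 39 + 38 + 34 + 17 + 22)/9 = 28.1111
Numerator Σ_{t=1}^{6}(z_t−z̄)(z_{t+3}−z̄) = -276.0370
Denominator Σ(z_t−z̄)² = 622.8889
r_3 = -276.0370 / 622.8889 = -0.443

-0.443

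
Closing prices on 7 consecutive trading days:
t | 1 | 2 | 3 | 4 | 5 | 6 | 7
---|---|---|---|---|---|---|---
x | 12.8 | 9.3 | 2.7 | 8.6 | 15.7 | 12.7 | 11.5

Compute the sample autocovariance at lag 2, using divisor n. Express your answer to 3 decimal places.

-7.904

Mean x̄ = (12.8 + 9.3 + 2.7 + 8.6 + 15.7 + 12.7 + 11.5)/7 = 10.4714
Σ_{t=1}^{5}(x_t−x̄)(x_{t+2}−x̄) = -55.3302
γ_2 = -55.3302 / 7 = -7.904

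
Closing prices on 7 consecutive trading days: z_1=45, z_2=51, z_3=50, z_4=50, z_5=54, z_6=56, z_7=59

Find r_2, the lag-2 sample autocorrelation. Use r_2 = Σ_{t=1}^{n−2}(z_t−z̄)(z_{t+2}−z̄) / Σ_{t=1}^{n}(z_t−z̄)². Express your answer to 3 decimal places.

0.144

Mean z̄ = (45 + 51 + 50 + 50 + 54 + 56 + 59)/7 = 52.1429
Deviations from mean: -7.1429, -1.1429, -2.1429, -2.1429, 1.8571, 3.8571, 6.8571
Σ(z_t−z̄)(z_{t+2}−z̄) = (15.3061) + (2.4490) + (-3.9796) + (-8.2653) + (12.7347) = 18.2449
Denominator Σ(z_t−z̄)² = 126.8571
r_2 = 18.2449 / 126.8571 = 0.144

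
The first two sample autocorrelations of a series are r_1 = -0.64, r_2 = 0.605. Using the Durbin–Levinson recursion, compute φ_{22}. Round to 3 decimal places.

0.331

φ_{22} = (r_2 − r_1²) / (1 − r_1²)
r_1² = (-0.64)² = 0.4096
Numerator = 0.605 − 0.4096 = 0.1954; denominator = 1 − 0.4096 = 0.5904
φ_{22} = 0.1954 / 0.5904 = 0.331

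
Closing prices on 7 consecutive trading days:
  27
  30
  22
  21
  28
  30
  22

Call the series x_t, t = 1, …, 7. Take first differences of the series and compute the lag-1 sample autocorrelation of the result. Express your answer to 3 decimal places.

-0.138

First differences Δx: 3, -8, -1, 7, 2, -8
Mean of differences = -0.8333
Numerator Σ(Δx_t−Δx̄)(Δx_{t+1}−Δx̄) = -25.6944
Denominator Σ(Δx_t−Δx̄)² = 186.8333
r_1(Δx) = -25.6944 / 186.8333 = -0.138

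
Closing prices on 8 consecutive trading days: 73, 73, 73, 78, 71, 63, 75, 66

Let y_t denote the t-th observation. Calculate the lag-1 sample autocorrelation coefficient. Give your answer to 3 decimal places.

-0.206

Mean ȳ = (73 + 73 + 73 + 78 + 71 + 63 + 75 + 66)/8 = 71.5000
Σ(y_t−ȳ)(y_{t+1}−ȳ) = (2.2500) + (2.2500) + (9.7500) + (-3.2500) + (4.2500) + (-29.7500) + (-19.2500) = -33.7500
Denominator Σ(y_t−ȳ)² = 164.0000
r_1 = -33.7500 / 164.0000 = -0.206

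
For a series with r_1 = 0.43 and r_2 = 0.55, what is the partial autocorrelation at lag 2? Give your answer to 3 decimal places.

0.448

φ_{22} = (r_2 − r_1²) / (1 − r_1²)
r_1² = (0.43)² = 0.1849
Numerator = 0.55 − 0.1849 = 0.3651; denominator = 1 − 0.1849 = 0.8151
φ_{22} = 0.3651 / 0.8151 = 0.448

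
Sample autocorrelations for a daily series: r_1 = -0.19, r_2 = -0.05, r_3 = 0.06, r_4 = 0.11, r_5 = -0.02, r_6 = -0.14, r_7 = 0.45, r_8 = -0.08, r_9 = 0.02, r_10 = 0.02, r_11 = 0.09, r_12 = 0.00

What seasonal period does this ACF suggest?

7

The largest autocorrelation is r_7 = 0.45; the remaining lags stay at or below 0.11.
The dominant spike at lag 7 indicates a seasonal period of 7.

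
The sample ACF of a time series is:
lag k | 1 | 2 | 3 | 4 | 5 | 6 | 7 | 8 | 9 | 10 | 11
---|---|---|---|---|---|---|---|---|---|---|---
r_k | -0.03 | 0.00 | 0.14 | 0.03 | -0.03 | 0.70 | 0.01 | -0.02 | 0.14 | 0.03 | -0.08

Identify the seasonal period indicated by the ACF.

The largest autocorrelation is r_6 = 0.70; the remaining lags stay at or below 0.14.
The dominant spike at lag 6 indicates a seasonal period of 6.

6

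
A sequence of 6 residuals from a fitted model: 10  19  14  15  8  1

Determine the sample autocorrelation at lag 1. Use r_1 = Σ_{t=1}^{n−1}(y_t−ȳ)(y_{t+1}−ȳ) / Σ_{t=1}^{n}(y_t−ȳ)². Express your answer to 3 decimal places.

0.221

Mean ȳ = (10 + 19 + 14 + 15 + 8 + 1)/6 = 11.1667
Deviations from mean: -1.1667, 7.8333, 2.8333, 3.8333, -3.1667, -10.1667
Σ(y_t−ȳ)(y_{t+1}−ȳ) = (-9.1389) + (22.1944) + (10.8611) + (-12.1389) + (32.1944) = 43.9722
Denominator Σ(y_t−ȳ)² = 198.8333
r_1 = 43.9722 / 198.8333 = 0.221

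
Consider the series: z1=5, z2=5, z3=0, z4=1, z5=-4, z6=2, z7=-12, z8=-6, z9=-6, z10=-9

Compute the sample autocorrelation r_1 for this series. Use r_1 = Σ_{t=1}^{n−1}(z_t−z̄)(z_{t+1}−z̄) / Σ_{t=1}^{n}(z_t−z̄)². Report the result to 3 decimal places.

0.313

Mean z̄ = (5 + 5 + 0 + 1 − 4 + 2 − 12 − 6 − 6 − 9)/10 = -2.4000
Numerator Σ_{t=1}^{9}(z_t−z̄)(z_{t+1}−z̄) = 97.2400
Denominator Σ(z_t−z̄)² = 310.4000
r_1 = 97.2400 / 310.4000 = 0.313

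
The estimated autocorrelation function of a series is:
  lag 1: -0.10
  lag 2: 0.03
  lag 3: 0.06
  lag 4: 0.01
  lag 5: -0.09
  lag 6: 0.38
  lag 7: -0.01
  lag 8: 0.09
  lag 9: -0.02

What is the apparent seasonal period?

The largest autocorrelation is r_6 = 0.38; the remaining lags stay at or below 0.09.
The dominant spike at lag 6 indicates a seasonal period of 6.

6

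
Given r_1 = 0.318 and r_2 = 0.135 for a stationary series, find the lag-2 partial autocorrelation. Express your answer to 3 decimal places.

φ_{22} = (r_2 − r_1²) / (1 − r_1²)
r_1² = (0.318)² = 0.101124
Numerator = 0.135 − 0.1011 = 0.0339; denominator = 1 − 0.1011 = 0.8989
φ_{22} = 0.0339 / 0.8989 = 0.038

0.038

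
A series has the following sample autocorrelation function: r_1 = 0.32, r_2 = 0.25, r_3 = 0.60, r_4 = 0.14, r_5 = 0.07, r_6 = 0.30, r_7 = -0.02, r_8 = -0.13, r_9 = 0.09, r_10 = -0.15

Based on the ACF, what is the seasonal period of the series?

The largest autocorrelation is r_3 = 0.60; the remaining lags stay at or below 0.32. The elevated value at lag 1 (0.32), dropping to 0.25 at lag 2, reflects decaying short-term dependence rather than seasonality.
The dominant spike at lag 3 indicates a seasonal period of 3.

3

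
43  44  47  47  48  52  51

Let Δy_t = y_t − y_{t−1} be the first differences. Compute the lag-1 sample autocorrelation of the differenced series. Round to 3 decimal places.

First differences Δy: 1, 3, 0, 1, 4, -1
Mean of differences = 1.3333
Numerator Σ(Δy_t−Δȳ)(Δy_{t+1}−Δȳ) = -9.4444
Denominator Σ(Δy_t−Δȳ)² = 17.3333
r_1(Δy) = -9.4444 / 17.3333 = -0.545

-0.545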